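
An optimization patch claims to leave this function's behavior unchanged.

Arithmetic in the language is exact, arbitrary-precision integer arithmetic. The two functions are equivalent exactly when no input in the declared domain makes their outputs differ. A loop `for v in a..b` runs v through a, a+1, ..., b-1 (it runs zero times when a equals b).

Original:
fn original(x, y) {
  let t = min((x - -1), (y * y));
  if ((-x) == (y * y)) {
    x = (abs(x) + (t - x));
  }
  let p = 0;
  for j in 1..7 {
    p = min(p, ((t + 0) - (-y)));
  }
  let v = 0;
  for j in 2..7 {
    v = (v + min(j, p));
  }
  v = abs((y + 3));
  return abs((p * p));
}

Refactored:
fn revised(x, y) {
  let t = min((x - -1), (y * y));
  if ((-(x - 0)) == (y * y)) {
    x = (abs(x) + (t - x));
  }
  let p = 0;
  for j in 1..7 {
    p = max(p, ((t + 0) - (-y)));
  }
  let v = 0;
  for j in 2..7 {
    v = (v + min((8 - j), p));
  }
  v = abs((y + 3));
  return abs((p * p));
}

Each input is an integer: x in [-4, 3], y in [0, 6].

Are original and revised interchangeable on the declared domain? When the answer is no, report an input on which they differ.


There is a counterexample at x=-4, y=0: 9 on one side, 0 on the other.
original: t=-3, then ((-x) == (y * y)) is false, then p=0, then (j=1), then p=-3, then (j=2), then p=-3, then (j=3), then p=-3, then (j=4), then p=-3, then (j=5), then p=-3, then (j=6), then p=-3, then v=0, then (j=2), then v=-3, then (j=3), then v=-6, then (j=4), then v=-9, then (j=5), then v=-12, then (j=6), then v=-15, then v=3, then returns 9
revised: t=-3, then ((-(x - 0)) == (y * y)) is false, then p=0, then (j=1), then p=0, then (j=2), then p=0, then (j=3), then p=0, then (j=4), then p=0, then (j=5), then p=0, then (j=6), then p=0, then v=0, then (j=2), then v=0, then (j=3), then v=0, then (j=4), then v=0, then (j=5), then v=0, then (j=6), then v=0, then v=3, then returns 0
verdict: not equivalent; witness: x=-4, y=0


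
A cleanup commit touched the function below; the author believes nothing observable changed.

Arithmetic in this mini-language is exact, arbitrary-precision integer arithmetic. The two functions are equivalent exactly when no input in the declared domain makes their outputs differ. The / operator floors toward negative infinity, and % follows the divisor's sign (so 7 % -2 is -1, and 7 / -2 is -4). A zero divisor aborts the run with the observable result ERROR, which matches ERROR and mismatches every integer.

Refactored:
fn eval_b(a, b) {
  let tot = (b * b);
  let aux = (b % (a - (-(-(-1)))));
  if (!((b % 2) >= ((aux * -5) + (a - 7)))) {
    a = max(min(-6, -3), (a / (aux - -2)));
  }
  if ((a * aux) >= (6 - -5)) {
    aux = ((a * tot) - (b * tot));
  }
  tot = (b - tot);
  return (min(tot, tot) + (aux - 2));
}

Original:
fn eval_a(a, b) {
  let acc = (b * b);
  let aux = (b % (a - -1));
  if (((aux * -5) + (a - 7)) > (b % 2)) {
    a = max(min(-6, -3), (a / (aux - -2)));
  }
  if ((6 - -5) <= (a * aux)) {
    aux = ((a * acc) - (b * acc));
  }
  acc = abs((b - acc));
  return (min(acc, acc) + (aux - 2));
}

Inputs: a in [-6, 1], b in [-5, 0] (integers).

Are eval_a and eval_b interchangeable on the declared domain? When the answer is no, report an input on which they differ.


Try a=-6, b=-5.
eval_a: acc := 25 | aux := 0 | (((aux * -5) + (a - 7)) > (b % 2)): false | ((6 - -5) <= (a * aux)): false | acc := 30 | result 28
eval_b: tot := 25 | aux := 0 | (!((b % 2) >= ((aux * -5) + (a - 7)))): false | ((a * aux) >= (6 - -5)): false | tot := -30 | result -32
28 != -32, so the rewrite changes behavior.
verdict: not equivalent; witness: a=-6, b=-5


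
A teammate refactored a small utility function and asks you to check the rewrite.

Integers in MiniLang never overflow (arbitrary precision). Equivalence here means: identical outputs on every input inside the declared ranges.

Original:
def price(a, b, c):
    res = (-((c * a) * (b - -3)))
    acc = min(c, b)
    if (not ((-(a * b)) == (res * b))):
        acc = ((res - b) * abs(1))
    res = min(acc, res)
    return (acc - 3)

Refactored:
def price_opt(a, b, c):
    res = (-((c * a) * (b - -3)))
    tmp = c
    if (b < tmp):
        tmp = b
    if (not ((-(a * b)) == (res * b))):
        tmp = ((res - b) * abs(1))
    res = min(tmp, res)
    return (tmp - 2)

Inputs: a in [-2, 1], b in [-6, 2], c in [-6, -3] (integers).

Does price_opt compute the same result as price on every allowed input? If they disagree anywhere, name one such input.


Run the pair on a=-2, b=-6, c=-6.
price: res=36, then acc=-6, then (not ((-(a * b)) == (res * b))) is true, then acc=42, then res=36, then returns 39
price_opt: res=36, then tmp=-6, then (b < tmp) is false, then (not ((-(a * b)) == (res * b))) is true, then tmp=42, then res=36, then returns 40
39 != 40, so the rewrite changes behavior.
verdict: not equivalent; witness: a=-2, b=-6, c=-6


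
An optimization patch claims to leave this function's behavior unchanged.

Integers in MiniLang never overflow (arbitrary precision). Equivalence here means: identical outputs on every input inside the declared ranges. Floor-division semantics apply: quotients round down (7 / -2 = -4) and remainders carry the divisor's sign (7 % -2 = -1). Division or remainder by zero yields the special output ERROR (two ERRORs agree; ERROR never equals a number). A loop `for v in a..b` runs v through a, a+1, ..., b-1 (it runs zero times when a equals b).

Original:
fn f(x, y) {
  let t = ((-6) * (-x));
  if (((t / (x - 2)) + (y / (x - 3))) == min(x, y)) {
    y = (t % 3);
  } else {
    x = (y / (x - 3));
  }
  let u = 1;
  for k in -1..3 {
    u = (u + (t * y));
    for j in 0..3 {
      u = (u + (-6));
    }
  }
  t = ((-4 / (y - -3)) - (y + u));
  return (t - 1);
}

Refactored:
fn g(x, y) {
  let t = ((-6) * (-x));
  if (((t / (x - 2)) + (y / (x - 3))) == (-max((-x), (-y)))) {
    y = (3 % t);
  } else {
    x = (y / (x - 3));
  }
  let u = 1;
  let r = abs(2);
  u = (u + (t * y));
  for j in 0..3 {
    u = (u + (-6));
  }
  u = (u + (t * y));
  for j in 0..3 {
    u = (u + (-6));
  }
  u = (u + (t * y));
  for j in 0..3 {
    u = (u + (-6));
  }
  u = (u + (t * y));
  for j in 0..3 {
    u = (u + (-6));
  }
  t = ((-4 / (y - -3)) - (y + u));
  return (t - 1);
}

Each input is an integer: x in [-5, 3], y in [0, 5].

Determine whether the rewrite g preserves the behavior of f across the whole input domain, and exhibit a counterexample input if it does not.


x=0, y=0 yields 68 from f but ERROR from g.
verdict: not equivalent; witness: x=0, y=0


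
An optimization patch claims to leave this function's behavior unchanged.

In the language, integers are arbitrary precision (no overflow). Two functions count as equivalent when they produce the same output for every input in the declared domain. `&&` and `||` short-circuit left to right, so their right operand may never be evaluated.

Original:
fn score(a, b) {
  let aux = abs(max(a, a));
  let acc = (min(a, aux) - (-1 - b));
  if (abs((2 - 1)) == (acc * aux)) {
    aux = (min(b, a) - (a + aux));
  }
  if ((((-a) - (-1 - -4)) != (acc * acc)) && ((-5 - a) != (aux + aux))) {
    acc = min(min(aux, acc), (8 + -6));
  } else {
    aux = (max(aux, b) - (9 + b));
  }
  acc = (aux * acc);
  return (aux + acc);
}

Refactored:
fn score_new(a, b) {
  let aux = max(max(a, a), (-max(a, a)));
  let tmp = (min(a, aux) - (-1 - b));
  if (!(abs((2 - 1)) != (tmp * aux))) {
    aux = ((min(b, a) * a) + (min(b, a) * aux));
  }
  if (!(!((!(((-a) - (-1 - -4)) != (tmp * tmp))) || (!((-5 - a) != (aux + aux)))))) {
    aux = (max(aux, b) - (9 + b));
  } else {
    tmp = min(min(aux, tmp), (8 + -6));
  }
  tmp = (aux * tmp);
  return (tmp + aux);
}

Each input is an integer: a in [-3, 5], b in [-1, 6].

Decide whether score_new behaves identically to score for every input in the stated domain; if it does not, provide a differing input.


Take a=1, b=-1.
score: aux becomes 1; next acc becomes 1; next (abs((2 - 1)) == (acc * aux)) evaluates to true; next aux becomes -3; next ((((-a) - (-1 - -4)) != (acc * acc)) && ((-5 - a) != (aux + aux))) evaluates to false; next aux becomes -9; next acc becomes -9; next final value -18
score_new: aux becomes 1; next tmp becomes 1; next (!(abs((2 - 1)) != (tmp * aux))) evaluates to true; next aux becomes -2; next (!(!((!(((-a) - (-1 - -4)) != (tmp * tmp))) || (!((-5 - a) != (aux + aux)))))) evaluates to false; next tmp becomes -2; next tmp becomes 4; next final value 2
-18 != 2, so the rewrite changes behavior.
verdict: not equivalent; witness: a=1, b=-1


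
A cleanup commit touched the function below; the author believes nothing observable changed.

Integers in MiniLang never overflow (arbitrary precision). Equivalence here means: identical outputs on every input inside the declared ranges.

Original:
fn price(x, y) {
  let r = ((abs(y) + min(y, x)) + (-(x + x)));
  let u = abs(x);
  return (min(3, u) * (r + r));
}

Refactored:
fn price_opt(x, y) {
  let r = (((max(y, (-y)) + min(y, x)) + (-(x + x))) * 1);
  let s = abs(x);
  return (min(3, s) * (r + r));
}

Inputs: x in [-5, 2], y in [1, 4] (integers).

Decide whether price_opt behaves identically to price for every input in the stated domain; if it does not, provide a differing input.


Differences: arithmetic usage differs, plus local variable names differ, plus constant usage differs, plus min/max/abs usage differs — yet all 32 inputs agree.
verdict: equivalent


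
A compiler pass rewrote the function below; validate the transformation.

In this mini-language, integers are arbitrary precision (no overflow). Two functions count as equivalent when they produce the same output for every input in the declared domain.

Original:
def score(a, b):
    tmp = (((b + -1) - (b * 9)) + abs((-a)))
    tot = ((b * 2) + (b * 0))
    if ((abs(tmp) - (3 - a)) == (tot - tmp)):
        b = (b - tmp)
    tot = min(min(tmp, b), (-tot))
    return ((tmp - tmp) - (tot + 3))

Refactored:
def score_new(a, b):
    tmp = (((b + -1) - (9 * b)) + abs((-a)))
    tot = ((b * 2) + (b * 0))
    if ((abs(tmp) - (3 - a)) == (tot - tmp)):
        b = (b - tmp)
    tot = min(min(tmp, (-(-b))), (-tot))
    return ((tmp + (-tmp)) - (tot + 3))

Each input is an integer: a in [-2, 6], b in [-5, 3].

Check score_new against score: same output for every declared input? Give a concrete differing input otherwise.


Comparing the listings, the differences include: arithmetic usage differs.
As a probe, take a=3, b=0: score runs tmp becomes 2; next tot becomes 0; next ((abs(tmp) - (3 - a)) == (tot - tmp)) evaluates to false; next tot becomes 0; next final value -3; score_new runs tmp becomes 2; next tot becomes 0; next ((abs(tmp) - (3 - a)) == (tot - tmp)) evaluates to false; next tot becomes 0; next final value -3; both end at -3.
An exhaustive pass over the 81 declared inputs shows identical outputs.
verdict: equivalent


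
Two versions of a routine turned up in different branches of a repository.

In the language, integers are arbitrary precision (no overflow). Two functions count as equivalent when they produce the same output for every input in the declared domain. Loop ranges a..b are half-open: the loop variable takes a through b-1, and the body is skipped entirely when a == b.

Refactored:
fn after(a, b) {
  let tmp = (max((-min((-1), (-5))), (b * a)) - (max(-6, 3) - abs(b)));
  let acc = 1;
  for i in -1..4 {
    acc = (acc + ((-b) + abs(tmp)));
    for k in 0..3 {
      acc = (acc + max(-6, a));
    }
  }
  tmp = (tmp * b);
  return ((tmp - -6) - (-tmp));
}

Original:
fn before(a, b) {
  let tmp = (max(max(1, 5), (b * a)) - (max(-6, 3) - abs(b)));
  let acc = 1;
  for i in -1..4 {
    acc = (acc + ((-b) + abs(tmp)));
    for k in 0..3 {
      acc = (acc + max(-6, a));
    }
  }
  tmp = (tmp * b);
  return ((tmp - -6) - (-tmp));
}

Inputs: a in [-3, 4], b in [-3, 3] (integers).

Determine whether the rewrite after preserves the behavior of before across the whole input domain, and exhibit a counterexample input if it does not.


Although min/max/abs usage differs, 56/56 inputs agree.
verdict: equivalent


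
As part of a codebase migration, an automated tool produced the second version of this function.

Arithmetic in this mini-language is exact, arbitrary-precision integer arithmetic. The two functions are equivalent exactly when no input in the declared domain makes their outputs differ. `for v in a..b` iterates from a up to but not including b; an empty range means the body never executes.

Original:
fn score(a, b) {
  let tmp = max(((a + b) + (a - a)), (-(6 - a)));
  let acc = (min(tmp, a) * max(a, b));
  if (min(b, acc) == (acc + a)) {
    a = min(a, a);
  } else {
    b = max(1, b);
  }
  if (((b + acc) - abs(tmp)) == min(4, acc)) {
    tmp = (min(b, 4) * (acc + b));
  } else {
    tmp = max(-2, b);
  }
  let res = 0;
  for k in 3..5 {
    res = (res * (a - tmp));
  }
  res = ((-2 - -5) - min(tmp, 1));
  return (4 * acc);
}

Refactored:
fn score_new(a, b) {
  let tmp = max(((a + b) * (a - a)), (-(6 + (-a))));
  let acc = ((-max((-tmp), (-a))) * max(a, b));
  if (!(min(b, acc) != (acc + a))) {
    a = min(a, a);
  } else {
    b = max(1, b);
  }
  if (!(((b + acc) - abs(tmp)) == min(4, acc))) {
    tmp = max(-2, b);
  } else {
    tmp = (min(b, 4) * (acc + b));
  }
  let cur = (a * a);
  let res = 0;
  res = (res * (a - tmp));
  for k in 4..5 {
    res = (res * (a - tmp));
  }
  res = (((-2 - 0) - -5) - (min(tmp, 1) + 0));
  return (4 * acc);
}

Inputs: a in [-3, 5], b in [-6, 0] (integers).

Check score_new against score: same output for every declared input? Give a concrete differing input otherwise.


Try a=-3, b=-6.
score: tmp=-9, then acc=27, then (min(b, acc) == (acc + a)) is false, then b=1, then (((b + acc) - abs(tmp)) == min(4, acc)) is false, then tmp=1, then res=0, then (k=3), then res=0, then (k=4), then res=0, then res=2, then returns 108
score_new: tmp=0, then acc=9, then (!(min(b, acc) != (acc + a))) is false, then b=1, then (!(((b + acc) - abs(tmp)) == min(4, acc))) is true, then tmp=1, then cur=9, then res=0, then res=0, then (k=4), then res=0, then res=2, then returns 36
108 != 36, so the rewrite changes behavior.
verdict: not equivalent; witness: a=-3, b=-6


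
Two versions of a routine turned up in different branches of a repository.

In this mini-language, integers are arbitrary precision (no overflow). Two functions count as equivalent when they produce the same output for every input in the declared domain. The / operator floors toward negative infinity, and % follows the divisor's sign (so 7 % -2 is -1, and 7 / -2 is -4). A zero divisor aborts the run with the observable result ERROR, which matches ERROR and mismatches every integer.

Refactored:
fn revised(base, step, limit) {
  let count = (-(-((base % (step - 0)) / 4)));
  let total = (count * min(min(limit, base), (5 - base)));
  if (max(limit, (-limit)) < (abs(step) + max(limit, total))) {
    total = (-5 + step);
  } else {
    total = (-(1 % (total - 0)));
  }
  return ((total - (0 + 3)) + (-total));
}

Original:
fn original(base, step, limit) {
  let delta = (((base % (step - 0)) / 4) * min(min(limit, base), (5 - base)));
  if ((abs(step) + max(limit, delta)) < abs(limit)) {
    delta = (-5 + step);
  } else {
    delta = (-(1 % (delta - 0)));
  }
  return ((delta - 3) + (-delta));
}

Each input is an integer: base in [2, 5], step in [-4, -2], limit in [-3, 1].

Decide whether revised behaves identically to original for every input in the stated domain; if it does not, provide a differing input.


These are not equivalent — on base=2, step=-4, limit=0 the outputs split (ERROR vs -3).
original: delta becomes 0; next ((abs(step) + max(limit, delta)) < abs(limit)) evaluates to false; next hits division by zero so the output is ERROR
revised: count becomes -1; next total becomes 0; next (max(limit, (-limit)) < (abs(step) + max(limit, total))) evaluates to true; next total becomes -9; next final value -3
verdict: not equivalent; witness: base=2, step=-4, limit=0


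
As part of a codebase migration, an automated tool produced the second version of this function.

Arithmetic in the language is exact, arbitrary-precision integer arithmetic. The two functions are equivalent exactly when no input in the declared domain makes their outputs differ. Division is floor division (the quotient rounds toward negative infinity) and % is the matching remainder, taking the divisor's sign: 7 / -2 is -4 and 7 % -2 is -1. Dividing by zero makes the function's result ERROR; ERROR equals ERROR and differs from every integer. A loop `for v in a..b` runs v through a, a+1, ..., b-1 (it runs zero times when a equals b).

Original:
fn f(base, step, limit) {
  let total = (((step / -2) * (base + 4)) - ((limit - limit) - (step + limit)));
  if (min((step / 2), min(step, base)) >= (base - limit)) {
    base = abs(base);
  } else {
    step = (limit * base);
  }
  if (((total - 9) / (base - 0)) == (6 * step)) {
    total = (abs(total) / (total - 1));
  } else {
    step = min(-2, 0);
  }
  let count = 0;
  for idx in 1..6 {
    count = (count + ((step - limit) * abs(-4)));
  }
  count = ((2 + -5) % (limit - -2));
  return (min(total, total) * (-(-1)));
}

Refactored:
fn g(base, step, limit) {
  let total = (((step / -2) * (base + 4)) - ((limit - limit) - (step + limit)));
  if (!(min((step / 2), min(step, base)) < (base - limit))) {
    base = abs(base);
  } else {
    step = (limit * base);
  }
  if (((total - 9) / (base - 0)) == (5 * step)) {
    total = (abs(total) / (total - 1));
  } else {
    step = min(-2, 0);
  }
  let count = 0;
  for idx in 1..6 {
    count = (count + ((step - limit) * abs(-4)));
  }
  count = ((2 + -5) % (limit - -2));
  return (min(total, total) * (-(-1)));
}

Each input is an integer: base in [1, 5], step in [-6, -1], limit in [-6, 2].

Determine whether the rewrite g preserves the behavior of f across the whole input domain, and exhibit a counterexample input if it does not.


base=1, step=-5, limit=-1 yields 4 from f but 1 from g.
verdict: not equivalent; witness: base=1, step=-5, limit=-1


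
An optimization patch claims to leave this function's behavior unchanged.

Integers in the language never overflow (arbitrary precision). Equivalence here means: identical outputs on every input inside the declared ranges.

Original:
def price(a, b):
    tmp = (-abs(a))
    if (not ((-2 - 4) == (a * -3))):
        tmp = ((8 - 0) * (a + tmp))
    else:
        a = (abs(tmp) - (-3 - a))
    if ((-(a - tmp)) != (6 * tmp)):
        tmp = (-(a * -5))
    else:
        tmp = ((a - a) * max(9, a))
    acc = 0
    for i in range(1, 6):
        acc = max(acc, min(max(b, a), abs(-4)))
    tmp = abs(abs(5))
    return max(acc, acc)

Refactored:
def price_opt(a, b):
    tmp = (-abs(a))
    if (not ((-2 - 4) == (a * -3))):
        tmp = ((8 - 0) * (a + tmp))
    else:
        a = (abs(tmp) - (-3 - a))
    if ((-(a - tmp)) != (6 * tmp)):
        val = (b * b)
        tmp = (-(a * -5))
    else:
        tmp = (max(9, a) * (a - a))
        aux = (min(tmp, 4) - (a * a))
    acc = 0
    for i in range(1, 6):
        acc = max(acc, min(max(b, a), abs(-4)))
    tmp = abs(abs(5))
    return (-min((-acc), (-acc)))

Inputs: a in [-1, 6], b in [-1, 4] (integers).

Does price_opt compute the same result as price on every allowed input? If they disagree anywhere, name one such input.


The two versions differ — the changes include arithmetic usage differs, local variable names differ, min/max/abs usage differs, constant usage differs, statement counts differ.
Spot check at a=6, b=0 — price: tmp=-6, then (not ((-2 - 4) == (a * -3))) is true, then tmp=0, then ((-(a - tmp)) != (6 * tmp)) is true, then tmp=30, then acc=0, then (i=1), then acc=4, then (i=2), then acc=4, then (i=3), then acc=4, then (i=4), then acc=4, then (i=5), then acc=4, then tmp=5, then returns 4. price_opt: tmp=-6, then (not ((-2 - 4) == (a * -3))) is true, then tmp=0, then ((-(a - tmp)) != (6 * tmp)) is true, then val=0, then tmp=30, then acc=0, then (i=1), then acc=4, then (i=2), then acc=4, then (i=3), then acc=4, then (i=4), then acc=4, then (i=5), then acc=4, then tmp=5, then returns 4. Both give 4.
Sweeping the whole domain (48 inputs) finds no disagreement.
verdict: equivalent


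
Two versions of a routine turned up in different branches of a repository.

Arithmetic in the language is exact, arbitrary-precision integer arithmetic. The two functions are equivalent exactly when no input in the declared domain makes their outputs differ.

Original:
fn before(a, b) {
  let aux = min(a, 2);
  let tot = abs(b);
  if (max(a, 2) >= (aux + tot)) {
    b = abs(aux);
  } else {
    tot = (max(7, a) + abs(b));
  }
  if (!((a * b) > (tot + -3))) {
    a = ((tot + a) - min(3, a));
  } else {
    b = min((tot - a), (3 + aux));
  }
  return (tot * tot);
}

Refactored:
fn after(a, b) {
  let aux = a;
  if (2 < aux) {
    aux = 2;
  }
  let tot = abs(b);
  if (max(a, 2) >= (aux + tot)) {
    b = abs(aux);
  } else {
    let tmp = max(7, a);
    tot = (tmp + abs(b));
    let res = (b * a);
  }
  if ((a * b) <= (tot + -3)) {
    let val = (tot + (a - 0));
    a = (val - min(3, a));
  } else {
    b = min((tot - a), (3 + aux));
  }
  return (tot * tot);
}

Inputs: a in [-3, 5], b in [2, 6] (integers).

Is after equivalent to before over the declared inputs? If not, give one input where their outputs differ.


Comparing the listings, the differences include: arithmetic usage differs; boolean connective usage differs; comparison usage differs; branching structure differs; statement counts differ; constant usage differs; min/max/abs usage differs; local variable names differ.
Spot check at a=2, b=3 — before: aux = 2; tot = 3; (max(a, 2) >= (aux + tot)) -> false; tot = 10; (!((a * b) > (tot + -3))) -> true; a = 10; return 100. after: aux = 2; (2 < aux) -> false; tot = 3; (max(a, 2) >= (aux + tot)) -> false; tmp = 7; tot = 10; res = 6; ((a * b) <= (tot + -3)) -> true; val = 12; a = 10; return 100. Both give 100.
An exhaustive pass over the 45 declared inputs shows identical outputs.
verdict: equivalent


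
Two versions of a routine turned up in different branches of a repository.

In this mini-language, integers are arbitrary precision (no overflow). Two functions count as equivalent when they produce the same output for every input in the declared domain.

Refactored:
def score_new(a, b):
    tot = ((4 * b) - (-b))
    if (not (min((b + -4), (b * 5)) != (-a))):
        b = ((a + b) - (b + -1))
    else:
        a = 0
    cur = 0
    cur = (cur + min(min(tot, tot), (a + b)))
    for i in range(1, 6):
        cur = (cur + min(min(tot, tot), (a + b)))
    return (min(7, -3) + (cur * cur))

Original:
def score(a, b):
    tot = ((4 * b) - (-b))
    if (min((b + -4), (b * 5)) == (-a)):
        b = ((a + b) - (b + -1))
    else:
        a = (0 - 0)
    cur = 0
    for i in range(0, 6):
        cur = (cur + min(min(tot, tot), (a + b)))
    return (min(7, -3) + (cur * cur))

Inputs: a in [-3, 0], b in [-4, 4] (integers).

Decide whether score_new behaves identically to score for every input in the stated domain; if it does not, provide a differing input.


The two are interchangeable: loop structure differs, and constant usage differs, and comparison usage differs, and min/max/abs usage differs, and statement counts differ, and boolean connective usage differs, and arithmetic usage differs, and every declared input agrees.
As a probe, take a=-1, b=-4: score runs tot = -20; (min((b + -4), (b * 5)) == (-a)) -> false; a = 0; cur = 0; [i=0]; cur = -20; [i=1]; cur = -40; [i=2]; cur = -60; [i=3]; cur = -80; [i=4]; cur = -100; [i=5]; cur = -120; return 14397; score_new runs tot = -20; (not (min((b + -4), (b * 5)) != (-a))) -> false; a = 0; cur = 0; cur = -20; [i=1]; cur = -40; [i=2]; cur = -60; [i=3]; cur = -80; [i=4]; cur = -100; [i=5]; cur = -120; return 14397; both end at 14397.
Every one of the 36 inputs gives matching results.
verdict: equivalent


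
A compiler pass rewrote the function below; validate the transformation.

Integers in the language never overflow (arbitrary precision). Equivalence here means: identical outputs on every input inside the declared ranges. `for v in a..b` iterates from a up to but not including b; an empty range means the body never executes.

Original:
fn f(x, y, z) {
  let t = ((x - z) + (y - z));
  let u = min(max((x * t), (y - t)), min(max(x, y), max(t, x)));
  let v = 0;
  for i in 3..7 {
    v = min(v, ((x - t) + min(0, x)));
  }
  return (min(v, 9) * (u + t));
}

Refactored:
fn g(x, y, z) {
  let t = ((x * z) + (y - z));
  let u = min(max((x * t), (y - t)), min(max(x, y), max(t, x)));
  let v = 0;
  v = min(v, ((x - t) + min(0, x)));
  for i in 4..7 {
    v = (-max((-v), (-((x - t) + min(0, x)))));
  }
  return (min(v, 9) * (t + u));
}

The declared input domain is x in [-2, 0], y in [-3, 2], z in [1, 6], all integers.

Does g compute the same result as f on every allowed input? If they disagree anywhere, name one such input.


Consider the input x=-2, y=0, z=1.
f: t = -4; u = -2; v = 0; [i=3]; v = 0; [i=4]; v = 0; [i=5]; v = 0; [i=6]; v = 0; return 0
g: t = -3; u = -2; v = 0; v = -1; [i=4]; v = -1; [i=5]; v = -1; [i=6]; v = -1; return 5
0 against 5: the behavior changed.
verdict: not equivalent; witness: x=-2, y=0, z=1


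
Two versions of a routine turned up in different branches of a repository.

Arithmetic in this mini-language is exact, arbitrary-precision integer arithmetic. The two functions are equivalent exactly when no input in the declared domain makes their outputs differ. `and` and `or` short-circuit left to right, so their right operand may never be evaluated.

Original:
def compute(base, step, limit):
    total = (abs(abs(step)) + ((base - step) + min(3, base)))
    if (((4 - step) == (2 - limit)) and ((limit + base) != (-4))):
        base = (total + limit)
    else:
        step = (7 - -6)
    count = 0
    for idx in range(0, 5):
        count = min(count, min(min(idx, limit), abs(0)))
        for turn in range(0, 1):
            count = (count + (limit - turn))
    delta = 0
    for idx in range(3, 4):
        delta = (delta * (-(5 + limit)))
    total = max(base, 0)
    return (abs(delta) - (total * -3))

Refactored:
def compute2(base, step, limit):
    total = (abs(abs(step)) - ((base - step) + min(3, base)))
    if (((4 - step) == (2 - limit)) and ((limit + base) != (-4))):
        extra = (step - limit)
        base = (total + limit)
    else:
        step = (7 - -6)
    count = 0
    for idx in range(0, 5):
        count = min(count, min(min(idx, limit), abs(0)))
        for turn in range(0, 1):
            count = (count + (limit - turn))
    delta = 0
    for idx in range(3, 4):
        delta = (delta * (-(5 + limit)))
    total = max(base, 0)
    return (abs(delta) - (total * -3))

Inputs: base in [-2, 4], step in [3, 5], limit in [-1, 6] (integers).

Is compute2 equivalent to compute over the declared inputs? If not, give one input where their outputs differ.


The rewrite breaks on base=-2, step=3, limit=1, where the results are 0 and 33.
compute: total = -4; (((4 - step) == (2 - limit)) and ((limit + base) != (-4))) -> true; base = -3; count = 0; [idx=0]; count = 0; [turn=0]; count = 1; [idx=1]; count = 0; [turn=0]; count = 1; [idx=2]; count = 0; [turn=0]; count = 1; [idx=3]; count = 0; [turn=0]; count = 1; [idx=4]; count = 0; [turn=0]; count = 1; delta = 0; [idx=3]; delta = 0; total = 0; return 0
compute2: total = 10; (((4 - step) == (2 - limit)) and ((limit + base) != (-4))) -> true; extra = 2; base = 11; count = 0; [idx=0]; count = 0; [turn=0]; count = 1; [idx=1]; count = 0; [turn=0]; count = 1; [idx=2]; count = 0; [turn=0]; count = 1; [idx=3]; count = 0; [turn=0]; count = 1; [idx=4]; count = 0; [turn=0]; count = 1; delta = 0; [idx=3]; delta = 0; total = 11; return 33
verdict: not equivalent; witness: base=-2, step=3, limit=1


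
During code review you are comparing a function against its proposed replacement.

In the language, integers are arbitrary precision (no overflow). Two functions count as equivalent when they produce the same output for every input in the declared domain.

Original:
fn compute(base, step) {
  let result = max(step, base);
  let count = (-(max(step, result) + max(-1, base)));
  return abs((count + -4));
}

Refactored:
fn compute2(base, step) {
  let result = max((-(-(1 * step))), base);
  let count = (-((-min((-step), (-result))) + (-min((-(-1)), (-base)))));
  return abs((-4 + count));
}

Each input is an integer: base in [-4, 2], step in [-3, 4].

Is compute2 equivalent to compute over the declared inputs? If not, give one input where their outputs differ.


The two are interchangeable: constant usage differs; min/max/abs usage differs; arithmetic usage differs, and every declared input agrees.
One worked example (base=2, step=2) — compute: result=2, then count=-4, then returns 8; compute2: result=2, then count=-4, then returns 8; agreement on 8.
Every one of the 56 inputs gives matching results.
verdict: equivalent


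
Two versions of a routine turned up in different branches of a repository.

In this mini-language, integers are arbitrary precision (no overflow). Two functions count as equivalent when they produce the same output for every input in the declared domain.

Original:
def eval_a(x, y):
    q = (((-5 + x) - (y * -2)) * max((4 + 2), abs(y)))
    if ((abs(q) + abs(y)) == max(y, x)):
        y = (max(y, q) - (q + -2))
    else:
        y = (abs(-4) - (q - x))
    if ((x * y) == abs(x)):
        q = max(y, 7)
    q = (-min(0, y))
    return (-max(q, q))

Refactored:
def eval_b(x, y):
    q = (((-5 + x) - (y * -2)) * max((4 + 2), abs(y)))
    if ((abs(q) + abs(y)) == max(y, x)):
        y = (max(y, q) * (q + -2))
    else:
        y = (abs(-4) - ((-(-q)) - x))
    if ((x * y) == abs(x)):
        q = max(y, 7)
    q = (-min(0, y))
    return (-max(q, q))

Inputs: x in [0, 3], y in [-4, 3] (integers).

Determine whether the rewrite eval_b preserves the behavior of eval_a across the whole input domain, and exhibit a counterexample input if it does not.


Take x=1, y=2.
eval_a: q=0, then ((abs(q) + abs(y)) == max(y, x)) is true, then y=4, then ((x * y) == abs(x)) is false, then q=0, then returns 0
eval_b: q=0, then ((abs(q) + abs(y)) == max(y, x)) is true, then y=-4, then ((x * y) == abs(x)) is false, then q=4, then returns -4
0 != -4, so the rewrite changes behavior.
verdict: not equivalent; witness: x=1, y=2


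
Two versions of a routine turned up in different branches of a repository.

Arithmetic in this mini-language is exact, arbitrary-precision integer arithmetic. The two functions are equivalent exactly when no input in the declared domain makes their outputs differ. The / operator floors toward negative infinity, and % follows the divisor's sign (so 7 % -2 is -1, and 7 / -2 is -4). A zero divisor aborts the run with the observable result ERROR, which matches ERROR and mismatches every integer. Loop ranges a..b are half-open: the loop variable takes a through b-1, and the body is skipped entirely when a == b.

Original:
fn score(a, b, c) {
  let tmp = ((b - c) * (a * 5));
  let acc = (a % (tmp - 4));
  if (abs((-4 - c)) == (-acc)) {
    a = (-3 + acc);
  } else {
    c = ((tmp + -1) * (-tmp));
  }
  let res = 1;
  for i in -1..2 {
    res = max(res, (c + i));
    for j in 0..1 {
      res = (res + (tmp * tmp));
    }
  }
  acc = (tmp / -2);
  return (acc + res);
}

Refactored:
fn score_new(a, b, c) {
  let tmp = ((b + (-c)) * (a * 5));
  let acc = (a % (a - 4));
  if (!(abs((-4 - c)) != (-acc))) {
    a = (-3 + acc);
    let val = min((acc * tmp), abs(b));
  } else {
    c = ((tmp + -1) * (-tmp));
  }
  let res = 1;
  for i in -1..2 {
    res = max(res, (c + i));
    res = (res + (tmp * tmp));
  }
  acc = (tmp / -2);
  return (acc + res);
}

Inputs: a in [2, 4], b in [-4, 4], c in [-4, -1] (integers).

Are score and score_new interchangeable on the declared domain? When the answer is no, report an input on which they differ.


Not equivalent: a=4, b=-4, c=-4 separates them (1 vs ERROR).
score: tmp=0, then acc=0, then (abs((-4 - c)) == (-acc)) is true, then a=-3, then res=1, then (i=-1), then res=1, then (j=0), then res=1, then (i=0), then res=1, then (j=0), then res=1, then (i=1), then res=1, then (j=0), then res=1, then acc=0, then returns 1
score_new: tmp=0, then a zero divisor aborts: ERROR
verdict: not equivalent; witness: a=4, b=-4, c=-4


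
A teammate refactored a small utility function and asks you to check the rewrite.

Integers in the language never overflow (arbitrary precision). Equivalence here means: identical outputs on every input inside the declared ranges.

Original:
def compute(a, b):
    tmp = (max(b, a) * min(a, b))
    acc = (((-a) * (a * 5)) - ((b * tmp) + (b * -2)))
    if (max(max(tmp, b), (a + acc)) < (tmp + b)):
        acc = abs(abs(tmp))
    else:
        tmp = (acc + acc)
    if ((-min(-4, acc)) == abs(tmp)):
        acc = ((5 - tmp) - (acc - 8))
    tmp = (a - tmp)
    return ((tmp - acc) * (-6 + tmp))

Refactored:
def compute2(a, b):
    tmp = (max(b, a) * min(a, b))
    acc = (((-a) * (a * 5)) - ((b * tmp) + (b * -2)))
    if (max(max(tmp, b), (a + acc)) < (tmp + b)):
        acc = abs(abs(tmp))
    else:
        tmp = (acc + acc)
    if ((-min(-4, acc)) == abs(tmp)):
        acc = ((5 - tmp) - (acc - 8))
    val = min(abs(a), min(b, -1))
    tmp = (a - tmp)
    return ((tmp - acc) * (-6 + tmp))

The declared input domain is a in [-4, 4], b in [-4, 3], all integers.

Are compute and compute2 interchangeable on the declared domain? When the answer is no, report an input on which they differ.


The two are interchangeable: min/max/abs usage differs; statement counts differ; constant usage differs; local variable names differ, and every declared input agrees.
One worked example (a=2, b=-4) — compute: tmp = -8; acc = -60; (max(max(tmp, b), (a + acc)) < (tmp + b)) -> false; tmp = -120; ((-min(-4, acc)) == abs(tmp)) -> false; tmp = 122; return 21112; compute2: tmp = -8; acc = -60; (max(max(tmp, b), (a + acc)) < (tmp + b)) -> false; tmp = -120; ((-min(-4, acc)) == abs(tmp)) -> false; val = -4; tmp = 122; return 21112; agreement on 21112.
An exhaustive pass over the 72 declared inputs shows identical outputs.
verdict: equivalent


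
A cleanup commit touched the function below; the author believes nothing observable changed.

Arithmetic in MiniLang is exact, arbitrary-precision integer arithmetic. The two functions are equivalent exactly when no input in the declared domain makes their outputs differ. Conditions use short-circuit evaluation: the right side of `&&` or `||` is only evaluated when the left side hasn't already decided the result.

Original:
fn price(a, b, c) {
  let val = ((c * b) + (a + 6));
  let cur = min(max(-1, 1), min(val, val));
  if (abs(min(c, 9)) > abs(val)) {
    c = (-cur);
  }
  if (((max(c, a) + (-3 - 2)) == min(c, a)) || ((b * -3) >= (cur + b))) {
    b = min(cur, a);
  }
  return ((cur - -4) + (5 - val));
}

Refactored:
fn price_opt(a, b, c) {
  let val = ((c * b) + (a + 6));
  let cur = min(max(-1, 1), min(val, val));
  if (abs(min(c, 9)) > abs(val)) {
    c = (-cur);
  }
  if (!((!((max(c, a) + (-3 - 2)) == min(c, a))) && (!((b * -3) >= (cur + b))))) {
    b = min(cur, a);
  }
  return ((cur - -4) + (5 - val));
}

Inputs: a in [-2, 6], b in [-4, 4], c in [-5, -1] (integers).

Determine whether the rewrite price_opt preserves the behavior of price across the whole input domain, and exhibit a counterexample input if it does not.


Behavior is preserved: although boolean connective usage differs, the outputs never diverge.
Spot check at a=-1, b=-4, c=-5 — price: val := 25 | cur := 1 | (abs(min(c, 9)) > abs(val)): false | (((max(c, a) + (-3 - 2)) == min(c, a)) || ((b * -3) >= (cur + b))): true | b := -1 | result -15. price_opt: val := 25 | cur := 1 | (abs(min(c, 9)) > abs(val)): false | (!((!((max(c, a) + (-3 - 2)) == min(c, a))) && (!((b * -3) >= (cur + b))))): true | b := -1 | result -15. Both give -15.
Checked all 405 inputs in the declared domain: the outputs agree on every one.
verdict: equivalent


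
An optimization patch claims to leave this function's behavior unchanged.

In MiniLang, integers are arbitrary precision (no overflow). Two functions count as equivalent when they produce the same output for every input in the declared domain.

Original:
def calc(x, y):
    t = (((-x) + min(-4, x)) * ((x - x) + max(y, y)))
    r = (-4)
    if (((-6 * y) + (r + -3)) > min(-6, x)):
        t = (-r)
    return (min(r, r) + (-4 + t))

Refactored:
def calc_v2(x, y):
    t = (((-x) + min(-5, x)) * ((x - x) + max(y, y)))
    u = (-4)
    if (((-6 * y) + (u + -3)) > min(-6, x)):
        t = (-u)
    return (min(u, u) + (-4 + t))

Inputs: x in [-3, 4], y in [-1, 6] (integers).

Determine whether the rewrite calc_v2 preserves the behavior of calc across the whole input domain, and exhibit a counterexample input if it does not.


Evaluate both at x=-3, y=1.
calc: t becomes -1; next r becomes -4; next (((-6 * y) + (r + -3)) > min(-6, x)) evaluates to false; next final value -9
calc_v2: t becomes -2; next u becomes -4; next (((-6 * y) + (u + -3)) > min(-6, x)) evaluates to false; next final value -10
-9 vs -10 — the two versions disagree here.
verdict: not equivalent; witness: x=-3, y=1


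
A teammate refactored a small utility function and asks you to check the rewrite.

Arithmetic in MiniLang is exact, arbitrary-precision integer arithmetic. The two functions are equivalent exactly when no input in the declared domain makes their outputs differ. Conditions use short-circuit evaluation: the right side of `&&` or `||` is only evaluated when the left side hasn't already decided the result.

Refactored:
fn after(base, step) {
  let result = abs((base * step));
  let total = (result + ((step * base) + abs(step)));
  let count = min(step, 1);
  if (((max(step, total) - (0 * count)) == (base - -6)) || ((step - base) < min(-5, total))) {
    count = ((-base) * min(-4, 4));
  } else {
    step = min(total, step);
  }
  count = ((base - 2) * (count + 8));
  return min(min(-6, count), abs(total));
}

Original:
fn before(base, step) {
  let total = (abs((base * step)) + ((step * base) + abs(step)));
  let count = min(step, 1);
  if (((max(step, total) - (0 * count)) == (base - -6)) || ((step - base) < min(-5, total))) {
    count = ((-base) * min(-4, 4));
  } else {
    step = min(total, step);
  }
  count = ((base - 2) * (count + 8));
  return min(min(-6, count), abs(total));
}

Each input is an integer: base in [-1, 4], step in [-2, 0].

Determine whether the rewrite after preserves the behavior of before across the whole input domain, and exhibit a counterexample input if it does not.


Side by side, the visible changes include: statement counts differ, local variable names differ.
As a probe, take base=2, step=0: before runs total := 0 | count := 0 | (((max(step, total) - (0 * count)) == (base - -6)) || ((step - base) < min(-5, total))): false | step := 0 | count := 0 | result -6; after runs result := 0 | total := 0 | count := 0 | (((max(step, total) - (0 * count)) == (base - -6)) || ((step - base) < min(-5, total))): false | step := 0 | count := 0 | result -6; both end at -6.
Sweeping the whole domain (18 inputs) finds no disagreement.
verdict: equivalent


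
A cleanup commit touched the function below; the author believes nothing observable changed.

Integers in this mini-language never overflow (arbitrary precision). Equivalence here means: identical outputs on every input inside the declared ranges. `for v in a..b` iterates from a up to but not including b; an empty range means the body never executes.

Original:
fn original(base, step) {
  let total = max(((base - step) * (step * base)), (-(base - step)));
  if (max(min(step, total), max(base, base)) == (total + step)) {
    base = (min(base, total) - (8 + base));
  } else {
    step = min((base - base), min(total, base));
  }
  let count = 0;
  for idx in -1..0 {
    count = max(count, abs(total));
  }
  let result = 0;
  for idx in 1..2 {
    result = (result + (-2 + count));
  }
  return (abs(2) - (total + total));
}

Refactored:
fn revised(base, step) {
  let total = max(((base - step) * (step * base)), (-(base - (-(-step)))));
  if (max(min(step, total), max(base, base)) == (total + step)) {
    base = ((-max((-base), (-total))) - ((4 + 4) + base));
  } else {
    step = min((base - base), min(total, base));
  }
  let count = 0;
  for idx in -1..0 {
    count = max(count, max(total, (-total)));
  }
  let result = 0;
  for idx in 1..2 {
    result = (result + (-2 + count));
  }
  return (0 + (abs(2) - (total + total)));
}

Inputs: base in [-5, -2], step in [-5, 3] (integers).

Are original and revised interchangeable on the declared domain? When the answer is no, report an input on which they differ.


Reading the diff, among the changes: min/max/abs usage differs; constant usage differs; arithmetic usage differs.
As a probe, take base=-4, step=-2: original runs total=2, then (max(min(step, total), max(base, base)) == (total + step)) is false, then step=-4, then count=0, then (idx=-1), then count=2, then result=0, then (idx=1), then result=0, then returns -2; revised runs total=2, then (max(min(step, total), max(base, base)) == (total + step)) is false, then step=-4, then count=0, then (idx=-1), then count=2, then result=0, then (idx=1), then result=0, then returns -2; both end at -2.
Across all 36 domain points the two functions coincide.
verdict: equivalent
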